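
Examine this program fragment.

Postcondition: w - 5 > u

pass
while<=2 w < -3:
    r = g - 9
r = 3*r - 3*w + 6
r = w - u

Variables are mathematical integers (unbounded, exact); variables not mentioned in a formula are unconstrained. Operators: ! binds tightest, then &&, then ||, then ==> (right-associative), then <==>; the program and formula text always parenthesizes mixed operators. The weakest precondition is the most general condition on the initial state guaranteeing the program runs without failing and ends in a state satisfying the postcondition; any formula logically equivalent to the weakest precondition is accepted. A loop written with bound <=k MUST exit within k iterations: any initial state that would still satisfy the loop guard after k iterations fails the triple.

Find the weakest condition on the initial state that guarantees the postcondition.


Working backward. After the program, the postcondition w - 5 > u must hold; in canonical form it is w > u + 5.
Before r := w - u: w > u + 5
Before r := 3*r - 3*w + 6: w > u + 5
Before the loop (bound <=2), unroll the exhaustion recursion (WP_0 = exit-now case; WP_j = one more guarded iteration, up to j = 2):
  WP_0: (!(w < -3)) && w > u + 5
  WP_1: (w < -3 ==> ((!(w < -3)) && w > u + 5)) && ((!(w < -3)) ==> w > u + 5)
  WP_2: (w < -3 ==> ((w < -3 ==> ((!(w < -3)) && w > u + 5)) && ((!(w < -3)) ==> w > u + 5))) && ((!(w < -3)) ==> w > u + 5)
So before the loop: (w < -3 ==> ((w < -3 ==> ((!(w < -3)) && w > u + 5)) && ((!(w < -3)) ==> w > u + 5))) && ((!(w < -3)) ==> w > u + 5)
Before skip: (w < -3 ==> ((w < -3 ==> ((!(w < -3)) && w > u + 5)) && ((!(w < -3)) ==> w > u + 5))) && ((!(w < -3)) ==> w > u + 5)
Answer: WP = (w < -3 ==> ((w < -3 ==> ((!(w < -3)) && w > u + 5)) && ((!(w < -3)) ==> w > u + 5))) && ((!(w < -3)) ==> w > u + 5)


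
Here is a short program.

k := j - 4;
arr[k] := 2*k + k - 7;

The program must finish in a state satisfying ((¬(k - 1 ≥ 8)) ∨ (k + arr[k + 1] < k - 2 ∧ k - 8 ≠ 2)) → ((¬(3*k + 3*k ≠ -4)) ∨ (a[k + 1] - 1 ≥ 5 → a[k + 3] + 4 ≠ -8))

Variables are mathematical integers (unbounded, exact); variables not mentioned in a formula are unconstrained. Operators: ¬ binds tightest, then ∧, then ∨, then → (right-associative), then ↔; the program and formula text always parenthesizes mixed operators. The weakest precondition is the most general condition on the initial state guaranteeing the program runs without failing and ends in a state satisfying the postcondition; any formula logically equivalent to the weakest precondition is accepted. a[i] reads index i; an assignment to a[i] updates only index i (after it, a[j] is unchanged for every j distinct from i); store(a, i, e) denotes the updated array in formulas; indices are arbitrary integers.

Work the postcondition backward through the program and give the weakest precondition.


Working backward. After the program, the postcondition ((¬(k - 1 ≥ 8)) ∨ (k + arr[k + 1] < k - 2 ∧ k - 8 ≠ 2)) → ((¬(3*k + 3*k ≠ -4)) ∨ (a[k + 1] - 1 ≥ 5 → a[k + 3] + 4 ≠ -8)) must hold; in canonical form it is ((¬(k ≥ 9)) ∨ (arr[k + 1] < -2 ∧ k ≠ 10)) → ((¬(6*k ≠ -4)) ∨ (a[k + 1] ≥ 6 → a[k + 3] ≠ -12)).
Before arr[k] := 2*k + k - 7: ((¬(k ≥ 9)) ∨ (store(arr, k, 3*k - 7)[k + 1] < -2 ∧ k ≠ 10)) → ((¬(6*k ≠ -4)) ∨ (a[k + 1] ≥ 6 → a[k + 3] ≠ -12))
Before k := j - 4: ((¬(j ≥ 13)) ∨ (store(arr, j - 4, 3*j - 19)[j - 3] < -2 ∧ j ≠ 14)) → ((¬(6*j ≠ 20)) ∨ (a[j - 3] ≥ 6 → a[j - 1] ≠ -12))
Answer: WP = ((¬(j ≥ 13)) ∨ (store(arr, j - 4, 3*j - 19)[j - 3] < -2 ∧ j ≠ 14)) → ((¬(6*j ≠ 20)) ∨ (a[j - 3] ≥ 6 → a[j - 1] ≠ -12))


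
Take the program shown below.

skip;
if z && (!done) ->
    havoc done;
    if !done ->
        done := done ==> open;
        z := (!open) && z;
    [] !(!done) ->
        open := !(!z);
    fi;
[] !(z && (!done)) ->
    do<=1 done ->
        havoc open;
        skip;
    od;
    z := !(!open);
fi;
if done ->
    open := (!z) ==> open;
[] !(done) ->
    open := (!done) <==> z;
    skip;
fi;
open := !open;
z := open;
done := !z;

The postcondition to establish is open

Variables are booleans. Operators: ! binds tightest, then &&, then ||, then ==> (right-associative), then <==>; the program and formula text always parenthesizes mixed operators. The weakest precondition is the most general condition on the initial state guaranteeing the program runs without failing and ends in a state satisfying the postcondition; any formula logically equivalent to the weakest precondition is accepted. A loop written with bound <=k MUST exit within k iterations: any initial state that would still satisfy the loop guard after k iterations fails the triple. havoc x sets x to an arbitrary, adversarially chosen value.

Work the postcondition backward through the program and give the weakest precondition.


Working backward. After the program, open must hold.
Before done := !z: open
Before z := open: open
Before open := !open: !open
Then branch requires !((!z) ==> open); else branch requires !((!done) <==> z).
Before the if: (done ==> (!((!z) ==> open))) && ((!done) ==> (!((!done) <==> z)))
Then branch requires (!((!z) ==> z)) && (!((!((!open) && z)) ==> open)); else branch requires (done ==> ((!done) && ((!done) ==> done))) && ((!done) ==> ((done ==> (!((!open) ==> open))) && ((!done) ==> (!((!done) <==> open))))).
Before the if: ((z && (!done)) ==> ((!((!z) ==> z)) && (!((!((!open) && z)) ==> open)))) && ((!(z && (!done))) ==> ((done ==> ((!done) && ((!done) ==> done))) && ((!done) ==> ((done ==> (!((!open) ==> open))) && ((!done) ==> (!((!done) <==> open)))))))
Before skip: ((z && (!done)) ==> ((!((!z) ==> z)) && (!((!((!open) && z)) ==> open)))) && ((!(z && (!done))) ==> ((done ==> ((!done) && ((!done) ==> done))) && ((!done) ==> ((done ==> (!((!open) ==> open))) && ((!done) ==> (!((!done) <==> open)))))))
Answer: WP = ((z && (!done)) ==> ((!((!z) ==> z)) && (!((!((!open) && z)) ==> open)))) && ((!(z && (!done))) ==> ((done ==> ((!done) && ((!done) ==> done))) && ((!done) ==> ((done ==> (!((!open) ==> open))) && ((!done) ==> (!((!done) <==> open)))))))


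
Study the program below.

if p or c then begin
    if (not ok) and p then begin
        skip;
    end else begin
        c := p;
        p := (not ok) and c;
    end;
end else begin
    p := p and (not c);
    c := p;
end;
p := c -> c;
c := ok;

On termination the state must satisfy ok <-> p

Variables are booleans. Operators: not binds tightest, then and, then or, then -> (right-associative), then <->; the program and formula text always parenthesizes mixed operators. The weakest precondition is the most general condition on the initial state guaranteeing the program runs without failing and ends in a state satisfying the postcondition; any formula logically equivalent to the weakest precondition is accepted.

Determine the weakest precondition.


Working backward. After the program, ok <-> p must hold.
Before c := ok: ok <-> p
Before p := c -> c: ok
Then branch requires (((not ok) and p) -> ok) and ((not ((not ok) and p)) -> ok); else branch requires ok.
Before the if: ((p or c) -> ((((not ok) and p) -> ok) and ((not ((not ok) and p)) -> ok))) and ((not (p or c)) -> ok)
Answer: WP = ((p or c) -> ((((not ok) and p) -> ok) and ((not ((not ok) and p)) -> ok))) and ((not (p or c)) -> ok)


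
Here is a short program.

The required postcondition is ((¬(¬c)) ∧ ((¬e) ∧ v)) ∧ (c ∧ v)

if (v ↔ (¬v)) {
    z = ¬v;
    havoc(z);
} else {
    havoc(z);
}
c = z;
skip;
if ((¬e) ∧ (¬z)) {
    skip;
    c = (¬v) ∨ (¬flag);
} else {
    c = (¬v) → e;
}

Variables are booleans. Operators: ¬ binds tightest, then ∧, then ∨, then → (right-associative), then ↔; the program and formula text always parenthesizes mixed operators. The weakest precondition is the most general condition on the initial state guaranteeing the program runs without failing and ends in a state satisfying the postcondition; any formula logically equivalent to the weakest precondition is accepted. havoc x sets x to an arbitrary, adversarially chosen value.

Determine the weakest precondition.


Working backward. After the program, the postcondition ((¬(¬c)) ∧ ((¬e) ∧ v)) ∧ (c ∧ v) must hold; in canonical form it is c ∧ (¬e) ∧ v.
Then branch requires ((¬v) ∨ (¬flag)) ∧ (¬e) ∧ v; else branch requires ((¬v) → e) ∧ (¬e) ∧ v.
Before the if: (((¬e) ∧ (¬z)) → (((¬v) ∨ (¬flag)) ∧ (¬e) ∧ v)) ∧ ((¬((¬e) ∧ (¬z))) → (((¬v) → e) ∧ (¬e) ∧ v))
Before skip: (((¬e) ∧ (¬z)) → (((¬v) ∨ (¬flag)) ∧ (¬e) ∧ v)) ∧ ((¬((¬e) ∧ (¬z))) → (((¬v) → e) ∧ (¬e) ∧ v))
Before c := z: (((¬e) ∧ (¬z)) → (((¬v) ∨ (¬flag)) ∧ (¬e) ∧ v)) ∧ ((¬((¬e) ∧ (¬z))) → (((¬v) → e) ∧ (¬e) ∧ v))
Then branch requires ((¬v) → e) ∧ (¬e) ∧ v ∧ ((¬e) → (((¬v) ∨ (¬flag)) ∧ (¬e) ∧ v)) ∧ (e → (((¬v) → e) ∧ (¬e) ∧ v)); else branch requires ((¬v) → e) ∧ (¬e) ∧ v ∧ ((¬e) → (((¬v) ∨ (¬flag)) ∧ (¬e) ∧ v)) ∧ (e → (((¬v) → e) ∧ (¬e) ∧ v)).
Before the if: ((v ↔ (¬v)) → (((¬v) → e) ∧ (¬e) ∧ v ∧ ((¬e) → (((¬v) ∨ (¬flag)) ∧ (¬e) ∧ v)) ∧ (e → (((¬v) → e) ∧ (¬e) ∧ v)))) ∧ ((¬(v ↔ (¬v))) → (((¬v) → e) ∧ (¬e) ∧ v ∧ ((¬e) → (((¬v) ∨ (¬flag)) ∧ (¬e) ∧ v)) ∧ (e → (((¬v) → e) ∧ (¬e) ∧ v))))
Answer: WP = ((v ↔ (¬v)) → (((¬v) → e) ∧ (¬e) ∧ v ∧ ((¬e) → (((¬v) ∨ (¬flag)) ∧ (¬e) ∧ v)) ∧ (e → (((¬v) → e) ∧ (¬e) ∧ v)))) ∧ ((¬(v ↔ (¬v))) → (((¬v) → e) ∧ (¬e) ∧ v ∧ ((¬e) → (((¬v) ∨ (¬flag)) ∧ (¬e) ∧ v)) ∧ (e → (((¬v) → e) ∧ (¬e) ∧ v))))


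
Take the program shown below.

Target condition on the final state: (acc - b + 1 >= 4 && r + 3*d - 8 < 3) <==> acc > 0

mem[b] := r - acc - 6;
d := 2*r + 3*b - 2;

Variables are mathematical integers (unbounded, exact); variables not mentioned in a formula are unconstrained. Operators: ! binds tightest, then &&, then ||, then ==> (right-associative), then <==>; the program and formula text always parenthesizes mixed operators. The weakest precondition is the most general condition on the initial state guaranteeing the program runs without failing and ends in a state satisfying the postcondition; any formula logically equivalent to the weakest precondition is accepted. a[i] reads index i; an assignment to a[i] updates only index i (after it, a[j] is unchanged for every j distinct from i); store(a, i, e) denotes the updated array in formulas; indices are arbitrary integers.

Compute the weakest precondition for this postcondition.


Working backward. After the program, the postcondition (acc - b + 1 >= 4 && r + 3*d - 8 < 3) <==> acc > 0 must hold; in canonical form it is (acc >= b + 3 && 3*d + r < 11) <==> acc > 0.
Before d := 2*r + 3*b - 2: (acc >= b + 3 && 9*b + 7*r < 17) <==> acc > 0
Before mem[b] := r - acc - 6: (acc >= b + 3 && 9*b + 7*r < 17) <==> acc > 0
Answer: WP = (acc >= b + 3 && 9*b + 7*r < 17) <==> acc > 0


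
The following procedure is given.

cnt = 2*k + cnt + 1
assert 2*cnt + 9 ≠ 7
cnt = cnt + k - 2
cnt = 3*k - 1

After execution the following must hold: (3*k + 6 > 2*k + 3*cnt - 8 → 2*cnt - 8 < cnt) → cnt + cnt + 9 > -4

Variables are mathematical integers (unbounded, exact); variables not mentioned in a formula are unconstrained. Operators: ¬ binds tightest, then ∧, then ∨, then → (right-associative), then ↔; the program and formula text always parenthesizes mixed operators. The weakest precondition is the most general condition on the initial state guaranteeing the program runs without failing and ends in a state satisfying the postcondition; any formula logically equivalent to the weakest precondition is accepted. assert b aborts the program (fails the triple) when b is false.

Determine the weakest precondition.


Working backward. After the program, the postcondition (3*k + 6 > 2*k + 3*cnt - 8 → 2*cnt - 8 < cnt) → cnt + cnt + 9 > -4 must hold; in canonical form it is (k > 3*cnt - 14 → cnt < 8) → 2*cnt > -13.
Before cnt := 3*k - 1: (8*k < 17 → 3*k < 9) → 6*k > -11
Before cnt := cnt + k - 2: (8*k < 17 → 3*k < 9) → 6*k > -11
Before assert 2*cnt + 9 ≠ 7: 2*cnt ≠ -2 ∧ ((8*k < 17 → 3*k < 9) → 6*k > -11)
Before cnt := 2*k + cnt + 1: 2*cnt + 4*k ≠ -4 ∧ ((8*k < 17 → 3*k < 9) → 6*k > -11)
Answer: WP = 2*cnt + 4*k ≠ -4 ∧ ((8*k < 17 → 3*k < 9) → 6*k > -11)


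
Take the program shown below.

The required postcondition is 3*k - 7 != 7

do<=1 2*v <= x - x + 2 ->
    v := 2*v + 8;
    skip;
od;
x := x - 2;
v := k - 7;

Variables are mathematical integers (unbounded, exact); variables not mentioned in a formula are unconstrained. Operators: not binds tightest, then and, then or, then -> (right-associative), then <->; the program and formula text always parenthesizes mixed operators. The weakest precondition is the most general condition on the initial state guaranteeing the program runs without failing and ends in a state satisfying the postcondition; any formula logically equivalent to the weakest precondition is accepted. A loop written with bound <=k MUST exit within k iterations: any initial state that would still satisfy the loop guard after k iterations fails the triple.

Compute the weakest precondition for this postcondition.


Working backward. After the program, the postcondition 3*k - 7 != 7 must hold; in canonical form it is 3*k != 14.
Before v := k - 7: 3*k != 14
Before x := x - 2: 3*k != 14
Before the loop (bound <=1), unroll the exhaustion recursion (WP_0 = exit-now case; WP_j = one more guarded iteration, up to j = 1):
  WP_0: (not (2*v <= 2)) and 3*k != 14
  WP_1: (2*v <= 2 -> ((not (4*v <= -14)) and 3*k != 14)) and ((not (2*v <= 2)) -> 3*k != 14)
So before the loop: (2*v <= 2 -> ((not (4*v <= -14)) and 3*k != 14)) and ((not (2*v <= 2)) -> 3*k != 14)
Answer: WP = (2*v <= 2 -> ((not (4*v <= -14)) and 3*k != 14)) and ((not (2*v <= 2)) -> 3*k != 14)


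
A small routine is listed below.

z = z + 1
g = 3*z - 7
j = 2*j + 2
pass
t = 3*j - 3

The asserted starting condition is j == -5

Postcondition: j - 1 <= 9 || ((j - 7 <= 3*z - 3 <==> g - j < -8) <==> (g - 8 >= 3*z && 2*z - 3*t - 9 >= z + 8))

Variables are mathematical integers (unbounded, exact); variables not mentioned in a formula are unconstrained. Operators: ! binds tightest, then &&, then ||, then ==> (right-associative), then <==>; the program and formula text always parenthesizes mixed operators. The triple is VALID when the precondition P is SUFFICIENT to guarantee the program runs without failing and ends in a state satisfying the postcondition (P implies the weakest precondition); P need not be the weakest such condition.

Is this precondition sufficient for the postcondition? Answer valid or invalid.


Working backward. After the program, the postcondition j - 1 <= 9 || ((j - 7 <= 3*z - 3 <==> g - j < -8) <==> (g - 8 >= 3*z && 2*z - 3*t - 9 >= z + 8)) must hold; in canonical form it is j <= 10 || ((j <= 3*z + 4 <==> g < j - 8) <==> (g >= 3*z + 8 && z >= 3*t + 17)).
Before t := 3*j - 3: j <= 10 || ((j <= 3*z + 4 <==> g < j - 8) <==> (g >= 3*z + 8 && z >= 9*j + 8))
Before skip: j <= 10 || ((j <= 3*z + 4 <==> g < j - 8) <==> (g >= 3*z + 8 && z >= 9*j + 8))
Before j := 2*j + 2: 2*j <= 8 || ((2*j <= 3*z + 2 <==> g < 2*j - 6) <==> (g >= 3*z + 8 && z >= 18*j + 26))
Before g := 3*z - 7: 2*j <= 8 || (!(2*j <= 3*z + 2 <==> 3*z < 2*j + 1))
Before z := z + 1: 2*j <= 8 || (!(2*j <= 3*z + 5 <==> 3*z < 2*j - 2))
The weakest precondition is 2*j <= 8 || (!(2*j <= 3*z + 5 <==> 3*z < 2*j - 2)).
Check whether j == -5 implies it.
Every state satisfying the precondition satisfies the weakest precondition: the implication holds.
Answer: valid


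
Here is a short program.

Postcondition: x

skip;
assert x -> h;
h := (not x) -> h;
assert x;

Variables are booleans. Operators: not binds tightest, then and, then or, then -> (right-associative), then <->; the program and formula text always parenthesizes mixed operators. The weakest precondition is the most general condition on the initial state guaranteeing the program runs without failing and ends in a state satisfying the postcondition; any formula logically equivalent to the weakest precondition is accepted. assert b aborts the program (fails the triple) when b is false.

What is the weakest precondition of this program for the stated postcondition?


Working backward. After the program, x must hold.
Before assert x: x
Before h := (not x) -> h: x
Before assert x -> h: (x -> h) and x
Before skip: (x -> h) and x
Answer: WP = (x -> h) and x


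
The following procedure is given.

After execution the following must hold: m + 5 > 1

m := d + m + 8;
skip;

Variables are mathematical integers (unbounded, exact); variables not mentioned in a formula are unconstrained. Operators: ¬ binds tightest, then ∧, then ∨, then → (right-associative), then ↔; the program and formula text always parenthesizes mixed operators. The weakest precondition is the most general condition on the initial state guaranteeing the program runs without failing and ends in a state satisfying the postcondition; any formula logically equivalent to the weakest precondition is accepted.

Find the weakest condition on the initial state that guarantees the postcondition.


Working backward. After the program, the postcondition m + 5 > 1 must hold; in canonical form it is m > -4.
Before skip: m > -4
Before m := d + m + 8: d + m > -12
Answer: WP = d + m > -12


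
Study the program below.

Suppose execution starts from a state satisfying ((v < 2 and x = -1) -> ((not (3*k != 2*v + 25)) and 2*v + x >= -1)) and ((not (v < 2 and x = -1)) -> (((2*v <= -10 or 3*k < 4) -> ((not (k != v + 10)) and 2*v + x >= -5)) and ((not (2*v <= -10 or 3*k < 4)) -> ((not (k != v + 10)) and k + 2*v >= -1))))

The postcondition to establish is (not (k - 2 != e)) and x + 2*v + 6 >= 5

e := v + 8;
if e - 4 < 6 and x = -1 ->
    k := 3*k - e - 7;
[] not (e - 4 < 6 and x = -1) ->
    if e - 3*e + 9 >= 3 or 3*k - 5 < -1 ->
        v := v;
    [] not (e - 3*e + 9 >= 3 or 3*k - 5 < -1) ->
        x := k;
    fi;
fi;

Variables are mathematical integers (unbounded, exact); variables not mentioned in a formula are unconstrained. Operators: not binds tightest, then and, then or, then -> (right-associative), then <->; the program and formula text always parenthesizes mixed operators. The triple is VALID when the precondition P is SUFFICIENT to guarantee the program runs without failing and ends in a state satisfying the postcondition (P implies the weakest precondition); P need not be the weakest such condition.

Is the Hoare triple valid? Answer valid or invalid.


Working backward. After the program, the postcondition (not (k - 2 != e)) and x + 2*v + 6 >= 5 must hold; in canonical form it is (not (k != e + 2)) and 2*v + x >= -1.
Then branch requires (not (3*k != 2*e + 9)) and 2*v + x >= -1; else branch requires ((2*e <= 6 or 3*k < 4) -> ((not (k != e + 2)) and 2*v + x >= -1)) and ((not (2*e <= 6 or 3*k < 4)) -> ((not (k != e + 2)) and k + 2*v >= -1)).
Before the if: ((e < 10 and x = -1) -> ((not (3*k != 2*e + 9)) and 2*v + x >= -1)) and ((not (e < 10 and x = -1)) -> (((2*e <= 6 or 3*k < 4) -> ((not (k != e + 2)) and 2*v + x >= -1)) and ((not (2*e <= 6 or 3*k < 4)) -> ((not (k != e + 2)) and k + 2*v >= -1))))
Before e := v + 8: ((v < 2 and x = -1) -> ((not (3*k != 2*v + 25)) and 2*v + x >= -1)) and ((not (v < 2 and x = -1)) -> (((2*v <= -10 or 3*k < 4) -> ((not (k != v + 10)) and 2*v + x >= -1)) and ((not (2*v <= -10 or 3*k < 4)) -> ((not (k != v + 10)) and k + 2*v >= -1))))
The weakest precondition is ((v < 2 and x = -1) -> ((not (3*k != 2*v + 25)) and 2*v + x >= -1)) and ((not (v < 2 and x = -1)) -> (((2*v <= -10 or 3*k < 4) -> ((not (k != v + 10)) and 2*v + x >= -1)) and ((not (2*v <= -10 or 3*k < 4)) -> ((not (k != v + 10)) and k + 2*v >= -1)))).
Check whether ((v < 2 and x = -1) -> ((not (3*k != 2*v + 25)) and 2*v + x >= -1)) and ((not (v < 2 and x = -1)) -> (((2*v <= -10 or 3*k < 4) -> ((not (k != v + 10)) and 2*v + x >= -5)) and ((not (2*v <= -10 or 3*k < 4)) -> ((not (k != v + 10)) and k + 2*v >= -1)))) implies it.
Countermodel: at the initial state k = 0, v = -10, x = 15, the precondition holds but the weakest precondition fails.
Answer: invalid


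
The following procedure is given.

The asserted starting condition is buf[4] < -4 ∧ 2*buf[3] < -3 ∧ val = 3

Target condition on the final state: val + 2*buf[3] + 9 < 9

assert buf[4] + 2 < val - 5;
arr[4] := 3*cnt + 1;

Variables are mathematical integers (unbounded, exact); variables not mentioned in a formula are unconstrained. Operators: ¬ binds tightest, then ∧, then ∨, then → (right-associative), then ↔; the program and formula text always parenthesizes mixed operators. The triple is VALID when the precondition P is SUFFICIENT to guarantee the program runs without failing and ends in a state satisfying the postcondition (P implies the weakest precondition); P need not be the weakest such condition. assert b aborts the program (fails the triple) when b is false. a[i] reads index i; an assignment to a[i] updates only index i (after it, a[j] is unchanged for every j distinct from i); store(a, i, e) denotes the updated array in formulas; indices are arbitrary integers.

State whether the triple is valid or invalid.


Working backward. After the program, the postcondition val + 2*buf[3] + 9 < 9 must hold; in canonical form it is 2*buf[3] + val < 0.
Before arr[4] := 3*cnt + 1: 2*buf[3] + val < 0
Before assert buf[4] + 2 < val - 5: buf[4] < val - 7 ∧ 2*buf[3] + val < 0
The weakest precondition is buf[4] < val - 7 ∧ 2*buf[3] + val < 0.
Check whether buf[4] < -4 ∧ 2*buf[3] < -3 ∧ val = 3 implies it.
Every state satisfying the precondition satisfies the weakest precondition: the implication holds.
Answer: valid


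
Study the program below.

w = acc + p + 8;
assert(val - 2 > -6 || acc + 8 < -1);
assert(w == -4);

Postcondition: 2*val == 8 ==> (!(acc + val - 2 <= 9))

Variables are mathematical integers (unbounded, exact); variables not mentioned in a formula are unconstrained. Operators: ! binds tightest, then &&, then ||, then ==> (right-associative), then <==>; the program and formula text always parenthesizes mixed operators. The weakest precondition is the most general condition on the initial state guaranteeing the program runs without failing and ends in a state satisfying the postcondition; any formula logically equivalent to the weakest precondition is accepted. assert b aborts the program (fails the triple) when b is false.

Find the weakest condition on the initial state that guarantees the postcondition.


Working backward. After the program, the postcondition 2*val == 8 ==> (!(acc + val - 2 <= 9)) must hold; in canonical form it is 2*val == 8 ==> (!(acc + val <= 11)).
Before assert w == -4: w == -4 && (2*val == 8 ==> (!(acc + val <= 11)))
Before assert val - 2 > -6 || acc + 8 < -1: (val > -4 || acc < -9) && w == -4 && (2*val == 8 ==> (!(acc + val <= 11)))
Before w := acc + p + 8: (val > -4 || acc < -9) && acc + p == -12 && (2*val == 8 ==> (!(acc + val <= 11)))
Answer: WP = (val > -4 || acc < -9) && acc + p == -12 && (2*val == 8 ==> (!(acc + val <= 11)))


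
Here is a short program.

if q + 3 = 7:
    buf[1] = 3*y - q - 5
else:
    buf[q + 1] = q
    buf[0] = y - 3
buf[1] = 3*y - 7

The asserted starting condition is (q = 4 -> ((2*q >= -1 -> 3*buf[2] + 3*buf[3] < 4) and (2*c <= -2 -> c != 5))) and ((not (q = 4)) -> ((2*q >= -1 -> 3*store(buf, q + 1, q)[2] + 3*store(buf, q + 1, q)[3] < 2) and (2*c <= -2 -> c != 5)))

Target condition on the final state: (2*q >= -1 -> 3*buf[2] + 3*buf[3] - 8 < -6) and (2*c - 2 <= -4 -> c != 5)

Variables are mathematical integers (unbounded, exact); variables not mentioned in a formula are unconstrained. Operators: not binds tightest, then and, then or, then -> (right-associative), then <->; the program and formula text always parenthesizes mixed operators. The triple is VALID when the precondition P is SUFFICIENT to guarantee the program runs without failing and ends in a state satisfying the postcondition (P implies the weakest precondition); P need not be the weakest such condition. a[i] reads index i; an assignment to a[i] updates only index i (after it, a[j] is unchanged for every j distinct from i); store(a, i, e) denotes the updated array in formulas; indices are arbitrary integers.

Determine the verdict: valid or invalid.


Working backward. After the program, the postcondition (2*q >= -1 -> 3*buf[2] + 3*buf[3] - 8 < -6) and (2*c - 2 <= -4 -> c != 5) must hold; in canonical form it is (2*q >= -1 -> 3*buf[2] + 3*buf[3] < 2) and (2*c <= -2 -> c != 5).
Before buf[1] := 3*y - 7: (2*q >= -1 -> 3*buf[2] + 3*buf[3] < 2) and (2*c <= -2 -> c != 5)
Then branch requires (2*q >= -1 -> 3*buf[2] + 3*buf[3] < 2) and (2*c <= -2 -> c != 5); else branch requires (2*q >= -1 -> 3*store(buf, q + 1, q)[2] + 3*store(buf, q + 1, q)[3] < 2) and (2*c <= -2 -> c != 5).
Before the if: (q = 4 -> ((2*q >= -1 -> 3*buf[2] + 3*buf[3] < 2) and (2*c <= -2 -> c != 5))) and ((not (q = 4)) -> ((2*q >= -1 -> 3*store(buf, q + 1, q)[2] + 3*store(buf, q + 1, q)[3] < 2) and (2*c <= -2 -> c != 5)))
The weakest precondition is (q = 4 -> ((2*q >= -1 -> 3*buf[2] + 3*buf[3] < 2) and (2*c <= -2 -> c != 5))) and ((not (q = 4)) -> ((2*q >= -1 -> 3*store(buf, q + 1, q)[2] + 3*store(buf, q + 1, q)[3] < 2) and (2*c <= -2 -> c != 5))).
Check whether (q = 4 -> ((2*q >= -1 -> 3*buf[2] + 3*buf[3] < 4) and (2*c <= -2 -> c != 5))) and ((not (q = 4)) -> ((2*q >= -1 -> 3*store(buf, q + 1, q)[2] + 3*store(buf, q + 1, q)[3] < 2) and (2*c <= -2 -> c != 5))) implies it.
Countermodel: at the initial state buf = {[2] = 1, [3] = 0, [5] = 0, elsewhere 0}, c = 0, q = 4, the precondition holds but the weakest precondition fails.
Answer: invalid


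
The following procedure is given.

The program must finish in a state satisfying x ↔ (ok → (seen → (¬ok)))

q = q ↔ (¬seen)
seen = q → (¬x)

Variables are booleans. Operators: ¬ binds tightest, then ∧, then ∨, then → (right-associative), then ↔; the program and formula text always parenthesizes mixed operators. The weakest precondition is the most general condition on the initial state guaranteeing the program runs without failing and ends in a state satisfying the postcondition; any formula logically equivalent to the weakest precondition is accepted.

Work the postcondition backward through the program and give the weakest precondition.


Working backward. After the program, x ↔ (ok → (seen → (¬ok))) must hold.
Before seen := q → (¬x): x ↔ (ok → ((q → (¬x)) → (¬ok)))
Before q := q ↔ (¬seen): x ↔ (ok → (((q ↔ (¬seen)) → (¬x)) → (¬ok)))
Answer: WP = x ↔ (ok → (((q ↔ (¬seen)) → (¬x)) → (¬ok)))


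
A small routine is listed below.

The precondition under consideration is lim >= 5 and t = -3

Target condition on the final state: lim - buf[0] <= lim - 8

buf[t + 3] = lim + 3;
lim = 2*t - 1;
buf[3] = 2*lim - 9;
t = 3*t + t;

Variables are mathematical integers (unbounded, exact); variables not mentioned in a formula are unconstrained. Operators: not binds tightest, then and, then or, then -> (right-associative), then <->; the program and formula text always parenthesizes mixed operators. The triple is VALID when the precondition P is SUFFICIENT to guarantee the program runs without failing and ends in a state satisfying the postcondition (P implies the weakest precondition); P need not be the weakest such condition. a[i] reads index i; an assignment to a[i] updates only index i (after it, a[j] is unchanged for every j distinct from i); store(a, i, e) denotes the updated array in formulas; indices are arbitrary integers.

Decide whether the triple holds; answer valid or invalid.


Working backward. After the program, the postcondition lim - buf[0] <= lim - 8 must hold; in canonical form it is buf[0] >= 8.
Before t := 3*t + t: buf[0] >= 8
Before buf[3] := 2*lim - 9: buf[0] >= 8
Before lim := 2*t - 1: buf[0] >= 8
Before buf[t + 3] := lim + 3: store(buf, t + 3, lim + 3)[0] >= 8
The weakest precondition is store(buf, t + 3, lim + 3)[0] >= 8.
Check whether lim >= 5 and t = -3 implies it.
Every state satisfying the precondition satisfies the weakest precondition: the implication holds.
Answer: valid


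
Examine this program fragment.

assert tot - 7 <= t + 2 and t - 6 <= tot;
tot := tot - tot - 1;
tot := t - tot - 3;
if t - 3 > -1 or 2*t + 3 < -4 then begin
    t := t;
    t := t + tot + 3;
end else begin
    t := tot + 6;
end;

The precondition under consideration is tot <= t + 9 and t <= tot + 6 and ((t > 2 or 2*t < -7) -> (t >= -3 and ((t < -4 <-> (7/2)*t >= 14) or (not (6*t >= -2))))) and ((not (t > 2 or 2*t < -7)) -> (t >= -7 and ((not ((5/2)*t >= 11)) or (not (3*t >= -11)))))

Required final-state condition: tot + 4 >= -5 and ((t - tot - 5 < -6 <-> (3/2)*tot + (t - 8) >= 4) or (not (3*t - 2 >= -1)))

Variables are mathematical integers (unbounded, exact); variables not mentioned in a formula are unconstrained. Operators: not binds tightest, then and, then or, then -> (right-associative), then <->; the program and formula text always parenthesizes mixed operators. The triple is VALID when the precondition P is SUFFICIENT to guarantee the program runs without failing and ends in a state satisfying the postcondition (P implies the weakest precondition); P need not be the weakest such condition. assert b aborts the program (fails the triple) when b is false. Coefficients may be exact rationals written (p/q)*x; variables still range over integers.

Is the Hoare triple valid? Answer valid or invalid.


Working backward. After the program, the postcondition tot + 4 >= -5 and ((t - tot - 5 < -6 <-> (3/2)*tot + (t - 8) >= 4) or (not (3*t - 2 >= -1))) must hold; in canonical form it is tot >= -9 and ((t < tot - 1 <-> t + (3/2)*tot >= 12) or (not (3*t >= 1))).
Then branch requires tot >= -9 and ((t < -4 <-> t + (5/2)*tot >= 9) or (not (3*t + 3*tot >= -8))); else branch requires tot >= -9 and ((not ((5/2)*tot >= 6)) or (not (3*tot >= -17))).
Before the if: ((t > 2 or 2*t < -7) -> (tot >= -9 and ((t < -4 <-> t + (5/2)*tot >= 9) or (not (3*t + 3*tot >= -8))))) and ((not (t > 2 or 2*t < -7)) -> (tot >= -9 and ((not ((5/2)*tot >= 6)) or (not (3*tot >= -17)))))
Before tot := t - tot - 3: ((t > 2 or 2*t < -7) -> (t >= tot - 6 and ((t < -4 <-> (7/2)*t >= (5/2)*tot + 33/2) or (not (6*t >= 3*tot + 1))))) and ((not (t > 2 or 2*t < -7)) -> (t >= tot - 6 and ((not ((5/2)*t >= (5/2)*tot + 27/2)) or (not (3*t >= 3*tot - 8)))))
Before tot := tot - tot - 1: ((t > 2 or 2*t < -7) -> (t >= -7 and ((t < -4 <-> (7/2)*t >= 14) or (not (6*t >= -2))))) and ((not (t > 2 or 2*t < -7)) -> (t >= -7 and ((not ((5/2)*t >= 11)) or (not (3*t >= -11)))))
Before assert tot - 7 <= t + 2 and t - 6 <= tot: tot <= t + 9 and t <= tot + 6 and ((t > 2 or 2*t < -7) -> (t >= -7 and ((t < -4 <-> (7/2)*t >= 14) or (not (6*t >= -2))))) and ((not (t > 2 or 2*t < -7)) -> (t >= -7 and ((not ((5/2)*t >= 11)) or (not (3*t >= -11)))))
The weakest precondition is tot <= t + 9 and t <= tot + 6 and ((t > 2 or 2*t < -7) -> (t >= -7 and ((t < -4 <-> (7/2)*t >= 14) or (not (6*t >= -2))))) and ((not (t > 2 or 2*t < -7)) -> (t >= -7 and ((not ((5/2)*t >= 11)) or (not (3*t >= -11))))).
Check whether tot <= t + 9 and t <= tot + 6 and ((t > 2 or 2*t < -7) -> (t >= -3 and ((t < -4 <-> (7/2)*t >= 14) or (not (6*t >= -2))))) and ((not (t > 2 or 2*t < -7)) -> (t >= -7 and ((not ((5/2)*t >= 11)) or (not (3*t >= -11))))) implies it.
Every state satisfying the precondition satisfies the weakest precondition: the implication holds.
Answer: valid


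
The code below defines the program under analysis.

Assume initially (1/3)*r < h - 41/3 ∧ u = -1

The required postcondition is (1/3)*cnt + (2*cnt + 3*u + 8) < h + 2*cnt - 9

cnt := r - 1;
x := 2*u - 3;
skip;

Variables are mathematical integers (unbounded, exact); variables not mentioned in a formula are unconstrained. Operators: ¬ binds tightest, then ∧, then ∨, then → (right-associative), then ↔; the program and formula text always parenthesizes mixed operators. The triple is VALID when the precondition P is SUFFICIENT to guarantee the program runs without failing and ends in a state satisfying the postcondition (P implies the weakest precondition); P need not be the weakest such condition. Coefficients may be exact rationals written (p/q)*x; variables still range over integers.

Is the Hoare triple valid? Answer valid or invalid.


Working backward. After the program, the postcondition (1/3)*cnt + (2*cnt + 3*u + 8) < h + 2*cnt - 9 must hold; in canonical form it is (1/3)*cnt + 3*u < h - 17.
Before skip: (1/3)*cnt + 3*u < h - 17
Before x := 2*u - 3: (1/3)*cnt + 3*u < h - 17
Before cnt := r - 1: (1/3)*r + 3*u < h - 50/3
The weakest precondition is (1/3)*r + 3*u < h - 50/3.
Check whether (1/3)*r < h - 41/3 ∧ u = -1 implies it.
Every state satisfying the precondition satisfies the weakest precondition: the implication holds.
Answer: valid


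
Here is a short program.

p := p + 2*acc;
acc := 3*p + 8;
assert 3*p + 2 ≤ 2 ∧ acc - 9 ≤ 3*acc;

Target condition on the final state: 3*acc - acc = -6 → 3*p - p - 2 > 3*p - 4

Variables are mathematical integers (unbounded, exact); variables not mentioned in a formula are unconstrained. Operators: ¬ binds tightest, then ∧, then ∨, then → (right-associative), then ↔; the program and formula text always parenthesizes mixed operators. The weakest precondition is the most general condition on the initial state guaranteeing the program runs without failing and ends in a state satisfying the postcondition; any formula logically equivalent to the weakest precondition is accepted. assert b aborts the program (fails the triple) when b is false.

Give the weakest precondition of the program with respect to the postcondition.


Working backward. After the program, the postcondition 3*acc - acc = -6 → 3*p - p - 2 > 3*p - 4 must hold; in canonical form it is 2*acc = -6 → p < 2.
Before assert 3*p + 2 ≤ 2 ∧ acc - 9 ≤ 3*acc: 3*p ≤ 0 ∧ 2*acc ≥ -9 ∧ (2*acc = -6 → p < 2)
Before acc := 3*p + 8: 3*p ≤ 0 ∧ 6*p ≥ -25 ∧ (6*p = -22 → p < 2)
Before p := p + 2*acc: 6*acc + 3*p ≤ 0 ∧ 12*acc + 6*p ≥ -25 ∧ (12*acc + 6*p = -22 → 2*acc + p < 2)
Answer: WP = 6*acc + 3*p ≤ 0 ∧ 12*acc + 6*p ≥ -25 ∧ (12*acc + 6*p = -22 → 2*acc + p < 2)


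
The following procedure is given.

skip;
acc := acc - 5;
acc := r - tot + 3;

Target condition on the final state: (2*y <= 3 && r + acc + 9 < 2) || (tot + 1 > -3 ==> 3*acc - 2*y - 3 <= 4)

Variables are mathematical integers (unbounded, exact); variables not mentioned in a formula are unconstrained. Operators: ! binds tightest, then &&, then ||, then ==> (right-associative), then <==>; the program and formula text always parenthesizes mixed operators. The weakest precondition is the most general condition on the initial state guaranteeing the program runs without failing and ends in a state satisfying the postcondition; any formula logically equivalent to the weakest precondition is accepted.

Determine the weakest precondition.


Working backward. After the program, the postcondition (2*y <= 3 && r + acc + 9 < 2) || (tot + 1 > -3 ==> 3*acc - 2*y - 3 <= 4) must hold; in canonical form it is (2*y <= 3 && acc + r < -7) || (tot > -4 ==> 3*acc <= 2*y + 7).
Before acc := r - tot + 3: (2*y <= 3 && 2*r < tot - 10) || (tot > -4 ==> 3*r <= 3*tot + 2*y - 2)
Before acc := acc - 5: (2*y <= 3 && 2*r < tot - 10) || (tot > -4 ==> 3*r <= 3*tot + 2*y - 2)
Before skip: (2*y <= 3 && 2*r < tot - 10) || (tot > -4 ==> 3*r <= 3*tot + 2*y - 2)
Answer: WP = (2*y <= 3 && 2*r < tot - 10) || (tot > -4 ==> 3*r <= 3*tot + 2*y - 2)


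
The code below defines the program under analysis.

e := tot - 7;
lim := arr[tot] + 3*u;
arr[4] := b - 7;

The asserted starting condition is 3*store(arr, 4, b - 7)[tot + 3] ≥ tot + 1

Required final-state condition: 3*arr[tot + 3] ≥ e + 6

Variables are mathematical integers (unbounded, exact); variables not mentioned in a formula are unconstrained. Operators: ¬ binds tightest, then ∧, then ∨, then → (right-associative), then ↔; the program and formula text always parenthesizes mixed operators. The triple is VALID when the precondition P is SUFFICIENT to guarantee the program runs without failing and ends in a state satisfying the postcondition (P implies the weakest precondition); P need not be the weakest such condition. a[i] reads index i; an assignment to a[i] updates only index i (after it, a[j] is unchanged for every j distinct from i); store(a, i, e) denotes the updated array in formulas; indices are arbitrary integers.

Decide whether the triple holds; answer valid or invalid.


Working backward. After the program, 3*arr[tot + 3] ≥ e + 6 must hold.
Before arr[4] := b - 7: 3*store(arr, 4, b - 7)[tot + 3] ≥ e + 6
Before lim := arr[tot] + 3*u: 3*store(arr, 4, b - 7)[tot + 3] ≥ e + 6
Before e := tot - 7: 3*store(arr, 4, b - 7)[tot + 3] ≥ tot - 1
The weakest precondition is 3*store(arr, 4, b - 7)[tot + 3] ≥ tot - 1.
Check whether 3*store(arr, 4, b - 7)[tot + 3] ≥ tot + 1 implies it.
Every state satisfying the precondition satisfies the weakest precondition: the implication holds.
Answer: valid


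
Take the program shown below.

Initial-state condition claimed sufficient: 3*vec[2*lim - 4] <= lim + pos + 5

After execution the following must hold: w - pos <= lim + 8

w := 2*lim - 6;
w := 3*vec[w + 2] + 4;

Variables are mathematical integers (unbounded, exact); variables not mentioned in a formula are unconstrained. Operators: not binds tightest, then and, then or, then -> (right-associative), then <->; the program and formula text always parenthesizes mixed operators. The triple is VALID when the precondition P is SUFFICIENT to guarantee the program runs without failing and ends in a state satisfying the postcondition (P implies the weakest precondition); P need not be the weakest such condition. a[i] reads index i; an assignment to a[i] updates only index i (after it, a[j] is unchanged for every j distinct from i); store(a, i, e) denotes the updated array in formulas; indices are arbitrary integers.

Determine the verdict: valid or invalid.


Working backward. After the program, the postcondition w - pos <= lim + 8 must hold; in canonical form it is w <= lim + pos + 8.
Before w := 3*vec[w + 2] + 4: 3*vec[w + 2] <= lim + pos + 4
Before w := 2*lim - 6: 3*vec[2*lim - 4] <= lim + pos + 4
The weakest precondition is 3*vec[2*lim - 4] <= lim + pos + 4.
Check whether 3*vec[2*lim - 4] <= lim + pos + 5 implies it.
Countermodel: at the initial state lim = 0, pos = -5, vec = {[-4] = 0, elsewhere 0}, the precondition holds but the weakest precondition fails.
Answer: invalid


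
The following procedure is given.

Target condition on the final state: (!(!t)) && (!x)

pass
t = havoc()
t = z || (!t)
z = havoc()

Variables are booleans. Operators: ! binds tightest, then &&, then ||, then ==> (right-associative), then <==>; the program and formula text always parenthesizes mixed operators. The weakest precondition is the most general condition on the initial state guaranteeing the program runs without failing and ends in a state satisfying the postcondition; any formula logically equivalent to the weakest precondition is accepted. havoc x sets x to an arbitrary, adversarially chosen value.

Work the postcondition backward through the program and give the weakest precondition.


Working backward. After the program, the postcondition (!(!t)) && (!x) must hold; in canonical form it is t && (!x).
Before havoc z: t && (!x)
Before t := z || (!t): (z || (!t)) && (!x)
Before havoc t: z && (!x)
Before skip: z && (!x)
Answer: WP = z && (!x)


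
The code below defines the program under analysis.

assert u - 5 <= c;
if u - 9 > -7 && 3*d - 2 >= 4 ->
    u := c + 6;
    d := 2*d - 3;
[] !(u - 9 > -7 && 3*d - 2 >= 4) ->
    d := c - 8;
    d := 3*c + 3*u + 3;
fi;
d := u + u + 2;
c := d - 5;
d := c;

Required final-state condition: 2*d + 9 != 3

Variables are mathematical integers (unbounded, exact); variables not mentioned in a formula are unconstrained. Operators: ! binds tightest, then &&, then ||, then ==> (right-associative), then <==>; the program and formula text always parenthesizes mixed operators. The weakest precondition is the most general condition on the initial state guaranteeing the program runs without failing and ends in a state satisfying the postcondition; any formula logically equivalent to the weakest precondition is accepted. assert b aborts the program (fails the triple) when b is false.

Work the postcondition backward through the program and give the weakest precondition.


Working backward. After the program, the postcondition 2*d + 9 != 3 must hold; in canonical form it is 2*d != -6.
Before d := c: 2*c != -6
Before c := d - 5: 2*d != 4
Before d := u + u + 2: 4*u != 0
Then branch requires 4*c != -24; else branch requires 4*u != 0.
Before the if: ((u > 2 && 3*d >= 6) ==> 4*c != -24) && ((!(u > 2 && 3*d >= 6)) ==> 4*u != 0)
Before assert u - 5 <= c: u <= c + 5 && ((u > 2 && 3*d >= 6) ==> 4*c != -24) && ((!(u > 2 && 3*d >= 6)) ==> 4*u != 0)
Answer: WP = u <= c + 5 && ((u > 2 && 3*d >= 6) ==> 4*c != -24) && ((!(u > 2 && 3*d >= 6)) ==> 4*u != 0)
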